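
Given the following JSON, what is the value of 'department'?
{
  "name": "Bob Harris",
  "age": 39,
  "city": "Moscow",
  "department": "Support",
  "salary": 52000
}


Looking up field 'department'
Value: Support

Support


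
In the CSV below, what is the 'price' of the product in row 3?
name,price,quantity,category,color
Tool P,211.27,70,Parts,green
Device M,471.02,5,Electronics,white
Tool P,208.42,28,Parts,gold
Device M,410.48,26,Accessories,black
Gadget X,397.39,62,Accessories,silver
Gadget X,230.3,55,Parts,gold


Query: Row 3 ('Tool P'), column 'price'
Value: 208.42

208.42


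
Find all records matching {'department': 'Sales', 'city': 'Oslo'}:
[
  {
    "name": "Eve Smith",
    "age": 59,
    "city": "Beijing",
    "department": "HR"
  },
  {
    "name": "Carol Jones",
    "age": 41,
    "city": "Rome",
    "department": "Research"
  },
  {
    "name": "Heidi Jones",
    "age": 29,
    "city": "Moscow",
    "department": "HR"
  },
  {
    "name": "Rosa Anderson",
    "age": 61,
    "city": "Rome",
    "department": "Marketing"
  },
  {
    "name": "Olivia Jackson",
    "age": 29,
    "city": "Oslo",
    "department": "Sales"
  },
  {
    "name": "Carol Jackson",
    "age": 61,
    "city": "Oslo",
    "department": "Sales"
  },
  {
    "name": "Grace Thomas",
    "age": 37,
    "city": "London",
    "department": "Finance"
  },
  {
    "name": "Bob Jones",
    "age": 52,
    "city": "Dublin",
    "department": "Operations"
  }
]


Search criteria: {'department': 'Sales', 'city': 'Oslo'}

Checking 8 records:
  Eve Smith: {department: HR, city: Beijing}
  Carol Jones: {department: Research, city: Rome}
  Heidi Jones: {department: HR, city: Moscow}
  Rosa Anderson: {department: Marketing, city: Rome}
  Olivia Jackson: {department: Sales, city: Oslo} <-- MATCH
  Carol Jackson: {department: Sales, city: Oslo} <-- MATCH
  Grace Thomas: {department: Finance, city: London}
  Bob Jones: {department: Operations, city: Dublin}

Matches: ["Olivia Jackson", "Carol Jackson"]

["Olivia Jackson", "Carol Jackson"]


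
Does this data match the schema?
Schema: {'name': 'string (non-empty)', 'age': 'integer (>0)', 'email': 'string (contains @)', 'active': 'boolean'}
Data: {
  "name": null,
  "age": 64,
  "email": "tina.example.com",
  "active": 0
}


Validating each field against schema:
  name: FAIL (null is not a string)
  age: OK (positive integer)
  email: FAIL ("tina.example.com" does not contain @)
  active: FAIL (0 is not a boolean)

Result: INVALID (3 errors: name, email, active)

INVALID (3 errors: name, email, active)


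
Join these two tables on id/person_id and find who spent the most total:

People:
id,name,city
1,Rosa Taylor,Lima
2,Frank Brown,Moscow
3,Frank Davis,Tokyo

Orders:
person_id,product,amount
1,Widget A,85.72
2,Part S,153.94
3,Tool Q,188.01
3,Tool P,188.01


Join on: people.id = orders.person_id

Joined rows:
  Rosa Taylor (Lima) bought Widget A for $85.72
  Frank Brown (Moscow) bought Part S for $153.94
  Frank Davis (Tokyo) bought Tool Q for $188.01
  Frank Davis (Tokyo) bought Tool P for $188.01

Total per person:
  Frank Davis: $376.02
  Frank Brown: $153.94
  Rosa Taylor: $85.72

Top spender: Frank Davis ($376.02)

Frank Davis ($376.02)


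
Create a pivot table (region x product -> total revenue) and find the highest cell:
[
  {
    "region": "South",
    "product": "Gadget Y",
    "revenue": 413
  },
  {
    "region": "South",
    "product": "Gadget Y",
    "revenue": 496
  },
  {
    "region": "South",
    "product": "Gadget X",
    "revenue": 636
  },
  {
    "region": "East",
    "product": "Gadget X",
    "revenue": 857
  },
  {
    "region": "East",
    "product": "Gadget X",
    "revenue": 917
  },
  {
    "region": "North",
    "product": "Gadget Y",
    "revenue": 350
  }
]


Pivot: region (rows) x product (columns) -> total revenue

     Gadget X      Gadget Y    
East          1774             0  
North            0           350  
South          636           909  

Highest: East / Gadget X = $1774

East / Gadget X = $1774


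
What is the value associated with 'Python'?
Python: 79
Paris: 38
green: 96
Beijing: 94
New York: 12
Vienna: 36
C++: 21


Looking up key 'Python'
Value: 79

79


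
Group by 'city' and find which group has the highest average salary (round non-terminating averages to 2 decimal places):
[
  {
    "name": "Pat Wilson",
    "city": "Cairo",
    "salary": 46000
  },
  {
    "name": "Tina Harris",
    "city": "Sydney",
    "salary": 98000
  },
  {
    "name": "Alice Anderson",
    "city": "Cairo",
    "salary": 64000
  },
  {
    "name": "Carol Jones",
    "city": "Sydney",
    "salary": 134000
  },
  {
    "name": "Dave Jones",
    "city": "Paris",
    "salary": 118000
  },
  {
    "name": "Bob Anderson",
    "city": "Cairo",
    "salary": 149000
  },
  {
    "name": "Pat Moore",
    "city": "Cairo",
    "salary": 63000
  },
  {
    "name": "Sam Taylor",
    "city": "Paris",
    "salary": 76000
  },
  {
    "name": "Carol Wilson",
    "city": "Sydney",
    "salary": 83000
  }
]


Group by: city

Groups:
  Cairo: 4 people, avg salary = 322000/4 = $80500
  Paris: 2 people, avg salary = 194000/2 = $97000
  Sydney: 3 people, avg salary = 315000/3 = $105000

Highest average salary: Sydney ($105000)

Sydney ($105000)


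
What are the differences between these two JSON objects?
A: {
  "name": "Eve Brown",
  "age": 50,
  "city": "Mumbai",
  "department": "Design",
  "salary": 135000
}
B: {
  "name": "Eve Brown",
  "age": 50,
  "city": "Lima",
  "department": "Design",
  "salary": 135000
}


Comparing each field (in key order):
  name: same
  age: same
  city: DIFFERENT
  department: same
  salary: same
Differences:
  city: Mumbai -> Lima

1 field(s) changed

1 change: city


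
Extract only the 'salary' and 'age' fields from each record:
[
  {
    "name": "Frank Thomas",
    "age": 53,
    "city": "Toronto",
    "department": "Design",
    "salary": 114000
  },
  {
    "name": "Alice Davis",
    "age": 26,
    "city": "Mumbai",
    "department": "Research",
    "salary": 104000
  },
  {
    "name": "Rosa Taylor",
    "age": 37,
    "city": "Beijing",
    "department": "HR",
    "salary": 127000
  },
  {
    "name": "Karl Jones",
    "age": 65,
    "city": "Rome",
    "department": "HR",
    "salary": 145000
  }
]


Original: 4 records with fields: name, age, city, department, salary
Keep: ['salary', 'age']
Drop: ['name', 'city', 'department']
Result: 4 records, 2 fields each

[
  {
    "salary": 114000,
    "age": 53
  },
  {
    "salary": 104000,
    "age": 26
  },
  {
    "salary": 127000,
    "age": 37
  },
  {
    "salary": 145000,
    "age": 65
  }
]


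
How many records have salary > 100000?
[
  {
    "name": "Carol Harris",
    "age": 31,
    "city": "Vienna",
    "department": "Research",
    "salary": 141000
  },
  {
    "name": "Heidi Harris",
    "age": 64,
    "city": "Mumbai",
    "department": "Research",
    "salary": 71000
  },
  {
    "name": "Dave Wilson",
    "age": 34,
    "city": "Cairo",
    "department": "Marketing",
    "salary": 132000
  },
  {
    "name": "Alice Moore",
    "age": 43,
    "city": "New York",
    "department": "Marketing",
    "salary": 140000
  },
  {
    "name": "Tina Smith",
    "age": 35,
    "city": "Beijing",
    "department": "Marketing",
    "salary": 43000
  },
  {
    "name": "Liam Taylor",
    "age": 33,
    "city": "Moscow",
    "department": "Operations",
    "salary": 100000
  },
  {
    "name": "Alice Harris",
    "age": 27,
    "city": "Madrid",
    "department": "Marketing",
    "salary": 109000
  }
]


Data: 7 records
Condition: salary > 100000

Checking each record:
  Carol Harris: 141000 MATCH
  Heidi Harris: 71000
  Dave Wilson: 132000 MATCH
  Alice Moore: 140000 MATCH
  Tina Smith: 43000
  Liam Taylor: 100000
  Alice Harris: 109000 MATCH

Count: 4

4


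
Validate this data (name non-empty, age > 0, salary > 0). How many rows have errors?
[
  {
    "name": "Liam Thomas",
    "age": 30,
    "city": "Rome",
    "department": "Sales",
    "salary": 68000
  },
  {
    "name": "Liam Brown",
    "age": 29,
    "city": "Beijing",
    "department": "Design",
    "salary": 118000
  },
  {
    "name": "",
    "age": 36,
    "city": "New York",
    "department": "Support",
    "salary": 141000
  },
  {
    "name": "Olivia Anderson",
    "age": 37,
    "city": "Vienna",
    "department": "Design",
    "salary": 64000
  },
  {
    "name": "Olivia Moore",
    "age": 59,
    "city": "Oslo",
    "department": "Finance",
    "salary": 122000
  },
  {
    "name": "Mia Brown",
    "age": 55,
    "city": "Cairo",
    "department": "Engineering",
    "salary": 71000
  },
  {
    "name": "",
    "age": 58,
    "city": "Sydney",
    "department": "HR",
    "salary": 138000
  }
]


Validating 7 records:
Rules: name non-empty, age > 0, salary > 0

  Row 1 (Liam Thomas): OK
  Row 2 (Liam Brown): OK
  Row 3 (???): empty name
  Row 4 (Olivia Anderson): OK
  Row 5 (Olivia Moore): OK
  Row 6 (Mia Brown): OK
  Row 7 (???): empty name

Total errors: 2

2 errors


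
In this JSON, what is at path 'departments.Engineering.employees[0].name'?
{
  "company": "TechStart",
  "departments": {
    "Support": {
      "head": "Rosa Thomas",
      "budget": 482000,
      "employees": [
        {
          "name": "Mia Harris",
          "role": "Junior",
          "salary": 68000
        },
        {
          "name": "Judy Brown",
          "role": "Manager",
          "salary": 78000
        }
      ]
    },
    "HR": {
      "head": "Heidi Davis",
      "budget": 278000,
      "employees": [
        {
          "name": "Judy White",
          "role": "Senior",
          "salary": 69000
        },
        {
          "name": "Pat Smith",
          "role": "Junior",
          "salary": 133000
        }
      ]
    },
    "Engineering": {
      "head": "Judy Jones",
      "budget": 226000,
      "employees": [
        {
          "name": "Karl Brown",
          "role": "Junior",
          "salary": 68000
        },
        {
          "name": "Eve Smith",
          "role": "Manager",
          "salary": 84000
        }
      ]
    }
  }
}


Path: departments.Engineering.employees[0].name

Navigate:
  -> departments
  -> Engineering
  -> employees[0].name = 'Karl Brown'

Karl Brown


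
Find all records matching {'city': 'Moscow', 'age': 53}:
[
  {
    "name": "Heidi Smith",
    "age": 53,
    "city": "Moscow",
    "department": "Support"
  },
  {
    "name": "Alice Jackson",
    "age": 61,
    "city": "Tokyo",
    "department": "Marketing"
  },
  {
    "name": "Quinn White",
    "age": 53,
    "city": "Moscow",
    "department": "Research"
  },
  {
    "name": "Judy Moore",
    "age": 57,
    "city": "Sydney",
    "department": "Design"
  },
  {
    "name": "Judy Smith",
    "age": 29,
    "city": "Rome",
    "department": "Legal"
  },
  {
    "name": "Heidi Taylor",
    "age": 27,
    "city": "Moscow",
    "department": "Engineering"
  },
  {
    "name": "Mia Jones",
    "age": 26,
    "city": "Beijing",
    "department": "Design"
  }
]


Search criteria: {'city': 'Moscow', 'age': 53}

Checking 7 records:
  Heidi Smith: {city: Moscow, age: 53} <-- MATCH
  Alice Jackson: {city: Tokyo, age: 61}
  Quinn White: {city: Moscow, age: 53} <-- MATCH
  Judy Moore: {city: Sydney, age: 57}
  Judy Smith: {city: Rome, age: 29}
  Heidi Taylor: {city: Moscow, age: 27}
  Mia Jones: {city: Beijing, age: 26}

Matches: ["Heidi Smith", "Quinn White"]

["Heidi Smith", "Quinn White"]


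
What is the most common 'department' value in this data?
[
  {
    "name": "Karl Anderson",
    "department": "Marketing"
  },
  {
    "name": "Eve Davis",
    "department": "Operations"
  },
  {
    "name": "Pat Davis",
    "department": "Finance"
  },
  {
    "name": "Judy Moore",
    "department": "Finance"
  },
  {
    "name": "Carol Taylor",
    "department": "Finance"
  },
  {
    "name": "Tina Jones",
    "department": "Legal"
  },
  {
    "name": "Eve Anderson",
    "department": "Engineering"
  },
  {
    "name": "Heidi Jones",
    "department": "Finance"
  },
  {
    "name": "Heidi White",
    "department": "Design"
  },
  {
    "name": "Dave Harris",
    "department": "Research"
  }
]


Counting 'department' values across 10 records:

  Finance: 4 ####
  Marketing: 1 #
  Operations: 1 #
  Legal: 1 #
  Engineering: 1 #
  Design: 1 #
  Research: 1 #

Most common: Finance (4 times)

Finance (4 times)


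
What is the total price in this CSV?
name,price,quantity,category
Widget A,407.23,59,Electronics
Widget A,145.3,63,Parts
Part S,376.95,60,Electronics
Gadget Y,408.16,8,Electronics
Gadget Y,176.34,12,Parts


Computing total price:
Values: [407.23, 145.3, 376.95, 408.16, 176.34]
Sum = 1513.98

1513.98


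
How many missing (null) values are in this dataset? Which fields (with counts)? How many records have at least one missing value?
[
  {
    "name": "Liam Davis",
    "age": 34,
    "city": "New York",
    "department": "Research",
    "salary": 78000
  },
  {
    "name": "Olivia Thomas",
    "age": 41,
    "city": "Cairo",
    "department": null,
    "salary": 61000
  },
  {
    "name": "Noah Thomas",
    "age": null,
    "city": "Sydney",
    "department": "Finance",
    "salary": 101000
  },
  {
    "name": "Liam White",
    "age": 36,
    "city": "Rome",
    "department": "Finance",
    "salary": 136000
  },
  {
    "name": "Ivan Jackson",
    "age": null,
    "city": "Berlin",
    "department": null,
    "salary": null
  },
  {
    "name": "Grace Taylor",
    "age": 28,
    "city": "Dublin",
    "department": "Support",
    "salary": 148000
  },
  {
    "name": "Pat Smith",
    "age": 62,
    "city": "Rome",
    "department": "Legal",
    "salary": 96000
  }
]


Checking for missing (null) values in 7 records:

  Liam Davis: complete
  Olivia Thomas: department
  Noah Thomas: age
  Liam White: complete
  Ivan Jackson: age, department, salary
  Grace Taylor: complete
  Pat Smith: complete

Per field:
  name: 0 missing
  age: 2 missing
  city: 0 missing
  department: 2 missing
  salary: 1 missing

Total missing values: 5
Records with any missing: 3

5 missing values (age: 2, department: 2, salary: 1); 3 incomplete records


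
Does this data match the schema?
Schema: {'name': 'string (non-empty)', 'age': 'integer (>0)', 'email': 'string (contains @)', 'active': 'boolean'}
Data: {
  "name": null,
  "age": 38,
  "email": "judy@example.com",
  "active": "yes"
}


Validating each field against schema:
  name: FAIL (null is not a string)
  age: OK (positive integer)
  email: OK (string with @)
  active: FAIL ("yes" is not a boolean)

Result: INVALID (2 errors: name, active)

INVALID (2 errors: name, active)


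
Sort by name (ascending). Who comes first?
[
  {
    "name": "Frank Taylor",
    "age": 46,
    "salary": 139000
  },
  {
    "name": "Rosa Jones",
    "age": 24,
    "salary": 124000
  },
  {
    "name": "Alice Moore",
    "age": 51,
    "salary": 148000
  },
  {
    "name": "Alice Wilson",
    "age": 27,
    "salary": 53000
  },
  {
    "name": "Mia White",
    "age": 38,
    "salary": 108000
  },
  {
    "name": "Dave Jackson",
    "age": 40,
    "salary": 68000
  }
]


Sort by: name (ascending)

Sorted order:
  1. Alice Moore (name = Alice Moore)
  2. Alice Wilson (name = Alice Wilson)
  3. Dave Jackson (name = Dave Jackson)
  4. Frank Taylor (name = Frank Taylor)
  5. Mia White (name = Mia White)
  6. Rosa Jones (name = Rosa Jones)

First: Alice Moore

Alice Moore


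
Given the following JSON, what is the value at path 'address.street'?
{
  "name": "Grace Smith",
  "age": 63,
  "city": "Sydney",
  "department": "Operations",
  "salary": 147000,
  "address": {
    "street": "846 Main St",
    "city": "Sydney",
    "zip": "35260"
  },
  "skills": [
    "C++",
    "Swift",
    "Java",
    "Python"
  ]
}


Query: address.street
Path: address -> street
Value: 846 Main St

846 Main St


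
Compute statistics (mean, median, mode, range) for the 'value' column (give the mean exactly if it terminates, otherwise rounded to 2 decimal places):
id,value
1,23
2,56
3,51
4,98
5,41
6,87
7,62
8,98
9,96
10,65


Data: [23, 56, 51, 98, 41, 87, 62, 98, 96, 65]
Count: 10
Sum: 677
Mean: 677/10 = 67.7
Sorted: [23, 41, 51, 56, 62, 65, 87, 96, 98, 98]
Median: 63.5
Mode: 98 (2 times)
Range: 98 - 23 = 75
Min: 23, Max: 98

mean=67.7, median=63.5, mode=98, range=75


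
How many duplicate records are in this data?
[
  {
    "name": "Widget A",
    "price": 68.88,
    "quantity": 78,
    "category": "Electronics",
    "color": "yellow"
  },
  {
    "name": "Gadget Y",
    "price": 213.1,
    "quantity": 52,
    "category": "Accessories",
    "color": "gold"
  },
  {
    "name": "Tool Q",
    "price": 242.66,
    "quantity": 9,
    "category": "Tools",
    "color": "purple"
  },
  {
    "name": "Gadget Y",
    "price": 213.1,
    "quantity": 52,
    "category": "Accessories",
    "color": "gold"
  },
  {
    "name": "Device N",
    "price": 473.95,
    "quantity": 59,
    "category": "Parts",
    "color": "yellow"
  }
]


Checking 5 records for duplicates:

  Row 1: Widget A ($68.88, qty 78)
  Row 2: Gadget Y ($213.1, qty 52)
  Row 3: Tool Q ($242.66, qty 9)
  Row 4: Gadget Y ($213.1, qty 52) <-- DUPLICATE
  Row 5: Device N ($473.95, qty 59)

Duplicates found: 1
Unique records: 4

1 duplicates, 4 unique


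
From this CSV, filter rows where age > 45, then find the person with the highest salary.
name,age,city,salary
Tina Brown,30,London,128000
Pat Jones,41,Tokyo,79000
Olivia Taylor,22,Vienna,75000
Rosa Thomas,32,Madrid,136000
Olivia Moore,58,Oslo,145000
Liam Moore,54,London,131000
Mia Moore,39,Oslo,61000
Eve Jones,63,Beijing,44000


Filter: age > 45
Sort by: salary (descending)

Filtered records (3):
  Olivia Moore, age 58, salary $145000
  Liam Moore, age 54, salary $131000
  Eve Jones, age 63, salary $44000

Highest salary: Olivia Moore ($145000)

Olivia Moore


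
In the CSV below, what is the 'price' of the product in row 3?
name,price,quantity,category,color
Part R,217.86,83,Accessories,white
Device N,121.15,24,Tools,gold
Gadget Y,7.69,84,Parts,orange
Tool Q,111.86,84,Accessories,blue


Query: Row 3 ('Gadget Y'), column 'price'
Value: 7.69

7.69


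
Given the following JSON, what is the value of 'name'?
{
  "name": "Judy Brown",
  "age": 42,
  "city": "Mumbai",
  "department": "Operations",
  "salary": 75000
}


Looking up field 'name'
Value: Judy Brown

Judy Brown


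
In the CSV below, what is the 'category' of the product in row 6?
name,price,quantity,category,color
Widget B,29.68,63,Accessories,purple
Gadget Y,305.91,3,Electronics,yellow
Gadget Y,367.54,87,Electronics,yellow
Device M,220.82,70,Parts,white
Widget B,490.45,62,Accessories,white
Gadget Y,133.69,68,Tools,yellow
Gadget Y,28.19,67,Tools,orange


Query: Row 6 ('Gadget Y'), column 'category'
Value: Tools

Tools


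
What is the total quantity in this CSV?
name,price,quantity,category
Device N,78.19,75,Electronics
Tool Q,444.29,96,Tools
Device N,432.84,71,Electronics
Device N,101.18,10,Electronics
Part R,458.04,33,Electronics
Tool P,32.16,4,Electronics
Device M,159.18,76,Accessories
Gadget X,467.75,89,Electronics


Computing total quantity:
Values: [75, 96, 71, 10, 33, 4, 76, 89]
Sum = 454

454


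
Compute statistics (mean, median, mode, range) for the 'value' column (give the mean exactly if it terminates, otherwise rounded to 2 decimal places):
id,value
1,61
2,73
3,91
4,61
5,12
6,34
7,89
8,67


Data: [61, 73, 91, 61, 12, 34, 89, 67]
Count: 8
Sum: 488
Mean: 488/8 = 61
Sorted: [12, 34, 61, 61, 67, 73, 89, 91]
Median: 64.0
Mode: 61 (2 times)
Range: 91 - 12 = 79
Min: 12, Max: 91

mean=61, median=64.0, mode=61, range=79


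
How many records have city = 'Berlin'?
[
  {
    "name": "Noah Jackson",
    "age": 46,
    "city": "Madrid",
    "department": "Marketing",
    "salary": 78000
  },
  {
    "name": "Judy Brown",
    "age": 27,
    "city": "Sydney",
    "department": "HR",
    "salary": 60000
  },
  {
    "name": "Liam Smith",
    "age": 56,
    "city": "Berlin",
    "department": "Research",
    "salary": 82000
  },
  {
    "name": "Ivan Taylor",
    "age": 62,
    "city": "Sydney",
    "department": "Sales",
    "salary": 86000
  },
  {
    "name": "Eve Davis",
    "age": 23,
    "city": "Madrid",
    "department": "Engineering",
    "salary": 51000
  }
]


Data: 5 records
Condition: city = 'Berlin'

Checking each record:
  Noah Jackson: Madrid
  Judy Brown: Sydney
  Liam Smith: Berlin MATCH
  Ivan Taylor: Sydney
  Eve Davis: Madrid

Count: 1

1


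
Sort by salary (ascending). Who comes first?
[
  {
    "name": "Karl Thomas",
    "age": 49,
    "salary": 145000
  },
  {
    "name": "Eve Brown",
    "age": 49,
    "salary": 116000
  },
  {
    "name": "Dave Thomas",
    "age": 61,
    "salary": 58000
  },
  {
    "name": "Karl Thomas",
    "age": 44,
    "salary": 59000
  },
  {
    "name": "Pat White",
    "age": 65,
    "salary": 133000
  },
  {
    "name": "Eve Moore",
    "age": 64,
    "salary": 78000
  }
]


Sort by: salary (ascending)

Sorted order:
  1. Dave Thomas (salary = 58000)
  2. Karl Thomas (salary = 59000)
  3. Eve Moore (salary = 78000)
  4. Eve Brown (salary = 116000)
  5. Pat White (salary = 133000)
  6. Karl Thomas (salary = 145000)

First: Dave Thomas

Dave Thomas


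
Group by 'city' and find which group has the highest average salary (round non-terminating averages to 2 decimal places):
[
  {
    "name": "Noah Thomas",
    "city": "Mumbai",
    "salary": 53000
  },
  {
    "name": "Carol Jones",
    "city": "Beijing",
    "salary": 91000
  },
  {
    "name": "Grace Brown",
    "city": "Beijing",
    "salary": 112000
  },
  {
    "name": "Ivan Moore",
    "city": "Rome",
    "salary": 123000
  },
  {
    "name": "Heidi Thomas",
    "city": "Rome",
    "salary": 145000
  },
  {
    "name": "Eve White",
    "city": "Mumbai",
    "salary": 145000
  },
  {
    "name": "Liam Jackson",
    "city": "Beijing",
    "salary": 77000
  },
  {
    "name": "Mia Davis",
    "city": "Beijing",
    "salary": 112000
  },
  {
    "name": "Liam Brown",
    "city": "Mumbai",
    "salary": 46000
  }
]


Group by: city

Groups:
  Beijing: 4 people, avg salary = 392000/4 = $98000
  Mumbai: 3 people, avg salary = 244000/3 ≈ $81333.33
  Rome: 2 people, avg salary = 268000/2 = $134000

Highest average salary: Rome ($134000)

Rome ($134000)


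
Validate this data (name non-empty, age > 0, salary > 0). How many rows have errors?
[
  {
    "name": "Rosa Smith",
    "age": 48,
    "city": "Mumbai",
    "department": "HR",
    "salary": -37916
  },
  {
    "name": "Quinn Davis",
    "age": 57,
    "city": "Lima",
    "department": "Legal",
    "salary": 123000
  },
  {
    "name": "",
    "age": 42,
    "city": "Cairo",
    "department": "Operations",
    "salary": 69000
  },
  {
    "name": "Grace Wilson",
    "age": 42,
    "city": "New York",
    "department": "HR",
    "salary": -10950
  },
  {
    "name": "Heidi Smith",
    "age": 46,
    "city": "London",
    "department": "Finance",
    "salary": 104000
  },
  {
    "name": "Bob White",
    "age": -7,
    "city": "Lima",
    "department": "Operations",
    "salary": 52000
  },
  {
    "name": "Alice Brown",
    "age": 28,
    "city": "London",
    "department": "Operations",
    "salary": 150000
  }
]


Validating 7 records:
Rules: name non-empty, age > 0, salary > 0

  Row 1 (Rosa Smith): negative salary: -37916
  Row 2 (Quinn Davis): OK
  Row 3 (???): empty name
  Row 4 (Grace Wilson): negative salary: -10950
  Row 5 (Heidi Smith): OK
  Row 6 (Bob White): negative age: -7
  Row 7 (Alice Brown): OK

Total errors: 4

4 errors


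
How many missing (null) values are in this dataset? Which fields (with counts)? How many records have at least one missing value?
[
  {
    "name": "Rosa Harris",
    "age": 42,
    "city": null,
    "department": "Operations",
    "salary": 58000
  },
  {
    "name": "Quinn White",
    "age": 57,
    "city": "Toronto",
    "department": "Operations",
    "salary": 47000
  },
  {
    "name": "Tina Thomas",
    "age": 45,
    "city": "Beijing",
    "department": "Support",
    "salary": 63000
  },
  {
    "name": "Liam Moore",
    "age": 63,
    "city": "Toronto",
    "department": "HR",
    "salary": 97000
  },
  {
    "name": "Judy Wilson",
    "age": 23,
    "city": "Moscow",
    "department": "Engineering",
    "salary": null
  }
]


Checking for missing (null) values in 5 records:

  Rosa Harris: city
  Quinn White: complete
  Tina Thomas: complete
  Liam Moore: complete
  Judy Wilson: salary

Per field:
  name: 0 missing
  age: 0 missing
  city: 1 missing
  department: 0 missing
  salary: 1 missing

Total missing values: 2
Records with any missing: 2

2 missing values (city: 1, salary: 1); 2 incomplete records


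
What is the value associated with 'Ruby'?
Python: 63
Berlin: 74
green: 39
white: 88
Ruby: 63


Looking up key 'Ruby'
Value: 63

63


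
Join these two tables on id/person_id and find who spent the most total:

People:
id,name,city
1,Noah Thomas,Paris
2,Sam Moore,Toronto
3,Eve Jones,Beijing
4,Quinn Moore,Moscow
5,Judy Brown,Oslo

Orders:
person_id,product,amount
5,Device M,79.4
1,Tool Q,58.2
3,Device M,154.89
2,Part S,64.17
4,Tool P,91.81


Join on: people.id = orders.person_id

Joined rows:
  Judy Brown (Oslo) bought Device M for $79.4
  Noah Thomas (Paris) bought Tool Q for $58.2
  Eve Jones (Beijing) bought Device M for $154.89
  Sam Moore (Toronto) bought Part S for $64.17
  Quinn Moore (Moscow) bought Tool P for $91.81

Total per person:
  Eve Jones: $154.89
  Quinn Moore: $91.81
  Judy Brown: $79.40
  Sam Moore: $64.17
  Noah Thomas: $58.20

Top spender: Eve Jones ($154.89)

Eve Jones ($154.89)


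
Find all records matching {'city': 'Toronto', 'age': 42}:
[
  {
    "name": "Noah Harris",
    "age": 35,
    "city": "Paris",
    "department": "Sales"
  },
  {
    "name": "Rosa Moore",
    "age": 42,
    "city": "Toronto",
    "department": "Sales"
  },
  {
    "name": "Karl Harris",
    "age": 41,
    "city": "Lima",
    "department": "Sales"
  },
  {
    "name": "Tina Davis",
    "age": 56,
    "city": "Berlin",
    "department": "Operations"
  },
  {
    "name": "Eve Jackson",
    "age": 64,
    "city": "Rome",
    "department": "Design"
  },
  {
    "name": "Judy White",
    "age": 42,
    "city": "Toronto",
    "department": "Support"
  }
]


Search criteria: {'city': 'Toronto', 'age': 42}

Checking 6 records:
  Noah Harris: {city: Paris, age: 35}
  Rosa Moore: {city: Toronto, age: 42} <-- MATCH
  Karl Harris: {city: Lima, age: 41}
  Tina Davis: {city: Berlin, age: 56}
  Eve Jackson: {city: Rome, age: 64}
  Judy White: {city: Toronto, age: 42} <-- MATCH

Matches: ["Rosa Moore", "Judy White"]

["Rosa Moore", "Judy White"]


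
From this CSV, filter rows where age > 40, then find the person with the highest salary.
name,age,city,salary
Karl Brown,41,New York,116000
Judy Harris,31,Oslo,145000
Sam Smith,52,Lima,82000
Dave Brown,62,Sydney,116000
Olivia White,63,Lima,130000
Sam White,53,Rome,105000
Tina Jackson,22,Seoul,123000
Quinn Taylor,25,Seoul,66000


Filter: age > 40
Sort by: salary (descending)

Filtered records (5):
  Olivia White, age 63, salary $130000
  Karl Brown, age 41, salary $116000
  Dave Brown, age 62, salary $116000
  Sam White, age 53, salary $105000
  Sam Smith, age 52, salary $82000

Highest salary: Olivia White ($130000)

Olivia White


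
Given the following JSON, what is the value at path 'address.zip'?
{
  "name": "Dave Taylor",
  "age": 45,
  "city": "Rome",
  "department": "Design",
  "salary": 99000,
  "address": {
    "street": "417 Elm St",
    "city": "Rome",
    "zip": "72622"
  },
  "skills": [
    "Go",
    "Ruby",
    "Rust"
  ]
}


Query: address.zip
Path: address -> zip
Value: 72622

72622


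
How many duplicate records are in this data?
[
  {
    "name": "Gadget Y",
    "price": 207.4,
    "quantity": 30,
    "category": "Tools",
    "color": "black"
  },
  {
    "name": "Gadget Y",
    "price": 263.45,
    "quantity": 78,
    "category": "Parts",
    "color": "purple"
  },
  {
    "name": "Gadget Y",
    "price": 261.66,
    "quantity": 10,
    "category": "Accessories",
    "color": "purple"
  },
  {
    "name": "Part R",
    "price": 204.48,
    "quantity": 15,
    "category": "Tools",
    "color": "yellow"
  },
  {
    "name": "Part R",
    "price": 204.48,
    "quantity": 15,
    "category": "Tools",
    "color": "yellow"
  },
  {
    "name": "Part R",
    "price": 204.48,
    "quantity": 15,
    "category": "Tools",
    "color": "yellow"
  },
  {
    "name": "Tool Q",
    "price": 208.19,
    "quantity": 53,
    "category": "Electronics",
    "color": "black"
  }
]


Checking 7 records for duplicates:

  Row 1: Gadget Y ($207.4, qty 30)
  Row 2: Gadget Y ($263.45, qty 78)
  Row 3: Gadget Y ($261.66, qty 10)
  Row 4: Part R ($204.48, qty 15)
  Row 5: Part R ($204.48, qty 15) <-- DUPLICATE
  Row 6: Part R ($204.48, qty 15) <-- DUPLICATE
  Row 7: Tool Q ($208.19, qty 53)

Duplicates found: 2
Unique records: 5

2 duplicates, 5 unique


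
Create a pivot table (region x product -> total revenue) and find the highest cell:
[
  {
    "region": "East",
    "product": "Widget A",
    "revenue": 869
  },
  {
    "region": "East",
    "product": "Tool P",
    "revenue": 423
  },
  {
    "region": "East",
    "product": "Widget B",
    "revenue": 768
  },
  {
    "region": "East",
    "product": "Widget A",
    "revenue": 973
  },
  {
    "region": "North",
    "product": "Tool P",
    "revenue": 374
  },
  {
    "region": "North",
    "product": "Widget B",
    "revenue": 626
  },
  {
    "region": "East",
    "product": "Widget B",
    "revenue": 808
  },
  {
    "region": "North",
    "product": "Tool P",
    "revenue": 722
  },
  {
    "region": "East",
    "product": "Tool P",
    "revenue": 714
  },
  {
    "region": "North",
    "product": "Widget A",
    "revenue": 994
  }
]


Pivot: region (rows) x product (columns) -> total revenue

     Tool P        Widget A      Widget B    
East          1137          1842          1576  
North         1096           994           626  

Highest: East / Widget A = $1842

East / Widget A = $1842


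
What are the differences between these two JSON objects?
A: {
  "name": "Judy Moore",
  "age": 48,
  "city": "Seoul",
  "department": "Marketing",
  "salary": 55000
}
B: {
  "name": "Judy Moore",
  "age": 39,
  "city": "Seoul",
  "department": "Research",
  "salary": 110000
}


Comparing each field (in key order):
  name: same
  age: DIFFERENT
  city: same
  department: DIFFERENT
  salary: DIFFERENT
Differences:
  age: 48 -> 39
  department: Marketing -> Research
  salary: 55000 -> 110000

3 field(s) changed

3 changes: age, department, salary


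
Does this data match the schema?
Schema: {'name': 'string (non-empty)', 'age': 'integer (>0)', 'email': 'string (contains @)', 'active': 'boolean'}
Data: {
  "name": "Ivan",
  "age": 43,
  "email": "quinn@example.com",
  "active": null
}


Validating each field against schema:
  name: OK (non-empty string)
  age: OK (positive integer)
  email: OK (string with @)
  active: FAIL (null is not a boolean)

Result: INVALID (1 error: active)

INVALID (1 error: active)


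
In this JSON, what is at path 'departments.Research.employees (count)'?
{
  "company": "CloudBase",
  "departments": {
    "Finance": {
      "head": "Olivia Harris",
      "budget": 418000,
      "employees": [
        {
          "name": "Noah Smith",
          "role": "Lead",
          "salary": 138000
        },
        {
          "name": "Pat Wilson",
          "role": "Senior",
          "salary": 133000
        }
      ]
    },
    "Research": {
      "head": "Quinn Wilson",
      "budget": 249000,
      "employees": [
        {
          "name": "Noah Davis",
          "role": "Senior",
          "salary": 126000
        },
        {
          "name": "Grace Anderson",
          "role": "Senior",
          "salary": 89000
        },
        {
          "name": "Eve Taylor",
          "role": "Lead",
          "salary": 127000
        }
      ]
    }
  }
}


Path: departments.Research.employees (count)

Navigate:
  -> departments
  -> Research
  -> employees (array, length 3)

3


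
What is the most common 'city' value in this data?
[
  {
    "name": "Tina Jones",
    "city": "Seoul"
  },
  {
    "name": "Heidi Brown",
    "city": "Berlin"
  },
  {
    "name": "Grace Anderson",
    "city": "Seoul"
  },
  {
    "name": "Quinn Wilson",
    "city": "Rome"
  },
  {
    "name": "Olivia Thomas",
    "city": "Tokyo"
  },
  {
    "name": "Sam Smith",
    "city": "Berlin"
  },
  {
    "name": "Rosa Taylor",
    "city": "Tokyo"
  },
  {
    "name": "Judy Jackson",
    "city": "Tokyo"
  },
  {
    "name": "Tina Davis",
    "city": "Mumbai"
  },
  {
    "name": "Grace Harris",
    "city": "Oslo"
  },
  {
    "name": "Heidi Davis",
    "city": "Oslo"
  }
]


Counting 'city' values across 11 records:

  Tokyo: 3 ###
  Seoul: 2 ##
  Berlin: 2 ##
  Oslo: 2 ##
  Rome: 1 #
  Mumbai: 1 #

Most common: Tokyo (3 times)

Tokyo (3 times)


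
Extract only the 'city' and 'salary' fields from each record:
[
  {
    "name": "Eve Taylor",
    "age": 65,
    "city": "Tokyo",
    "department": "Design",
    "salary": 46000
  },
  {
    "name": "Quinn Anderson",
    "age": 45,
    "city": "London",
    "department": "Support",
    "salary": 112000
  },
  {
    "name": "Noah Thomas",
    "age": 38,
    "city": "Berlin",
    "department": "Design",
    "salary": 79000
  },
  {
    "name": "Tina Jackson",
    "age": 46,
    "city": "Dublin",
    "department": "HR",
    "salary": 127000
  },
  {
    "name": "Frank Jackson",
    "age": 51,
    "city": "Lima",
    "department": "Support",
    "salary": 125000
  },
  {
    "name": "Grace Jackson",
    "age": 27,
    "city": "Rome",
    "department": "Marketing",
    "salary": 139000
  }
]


Original: 6 records with fields: name, age, city, department, salary
Keep: ['city', 'salary']
Drop: ['name', 'age', 'department']
Result: 6 records, 2 fields each

[
  {
    "city": "Tokyo",
    "salary": 46000
  },
  {
    "city": "London",
    "salary": 112000
  },
  {
    "city": "Berlin",
    "salary": 79000
  },
  {
    "city": "Dublin",
    "salary": 127000
  },
  {
    "city": "Lima",
    "salary": 125000
  },
  {
    "city": "Rome",
    "salary": 139000
  }
]


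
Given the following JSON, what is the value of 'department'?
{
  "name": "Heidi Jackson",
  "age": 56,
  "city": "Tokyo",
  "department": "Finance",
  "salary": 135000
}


Looking up field 'department'
Value: Finance

Finance


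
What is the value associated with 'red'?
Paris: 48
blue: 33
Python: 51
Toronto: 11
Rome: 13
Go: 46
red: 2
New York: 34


Looking up key 'red'
Value: 2

2


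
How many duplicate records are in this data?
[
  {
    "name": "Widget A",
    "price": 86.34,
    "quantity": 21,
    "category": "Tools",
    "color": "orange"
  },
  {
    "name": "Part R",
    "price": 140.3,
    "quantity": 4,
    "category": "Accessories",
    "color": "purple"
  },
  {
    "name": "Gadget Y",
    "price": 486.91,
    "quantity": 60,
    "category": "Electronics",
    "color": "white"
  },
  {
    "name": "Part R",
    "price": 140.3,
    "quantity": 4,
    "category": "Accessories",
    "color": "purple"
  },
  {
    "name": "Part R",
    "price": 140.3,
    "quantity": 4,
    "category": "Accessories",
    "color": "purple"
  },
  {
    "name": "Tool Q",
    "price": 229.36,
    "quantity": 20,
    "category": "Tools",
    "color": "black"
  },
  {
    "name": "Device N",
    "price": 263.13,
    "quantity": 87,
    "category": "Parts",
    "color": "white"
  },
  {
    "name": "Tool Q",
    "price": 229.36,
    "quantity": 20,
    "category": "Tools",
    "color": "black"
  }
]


Checking 8 records for duplicates:

  Row 1: Widget A ($86.34, qty 21)
  Row 2: Part R ($140.3, qty 4)
  Row 3: Gadget Y ($486.91, qty 60)
  Row 4: Part R ($140.3, qty 4) <-- DUPLICATE
  Row 5: Part R ($140.3, qty 4) <-- DUPLICATE
  Row 6: Tool Q ($229.36, qty 20)
  Row 7: Device N ($263.13, qty 87)
  Row 8: Tool Q ($229.36, qty 20) <-- DUPLICATE

Duplicates found: 3
Unique records: 5

3 duplicates, 5 unique


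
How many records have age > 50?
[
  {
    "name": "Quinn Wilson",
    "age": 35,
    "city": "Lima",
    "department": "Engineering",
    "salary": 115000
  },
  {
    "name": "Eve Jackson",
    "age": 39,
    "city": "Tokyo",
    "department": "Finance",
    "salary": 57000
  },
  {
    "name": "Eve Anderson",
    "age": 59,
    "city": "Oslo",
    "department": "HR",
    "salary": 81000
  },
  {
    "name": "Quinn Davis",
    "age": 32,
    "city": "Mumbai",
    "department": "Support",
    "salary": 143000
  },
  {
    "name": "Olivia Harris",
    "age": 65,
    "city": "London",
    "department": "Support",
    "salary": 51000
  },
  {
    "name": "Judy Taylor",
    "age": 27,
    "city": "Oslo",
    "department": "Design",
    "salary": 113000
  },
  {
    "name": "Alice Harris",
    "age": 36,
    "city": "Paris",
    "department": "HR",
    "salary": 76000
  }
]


Data: 7 records
Condition: age > 50

Checking each record:
  Quinn Wilson: 35
  Eve Jackson: 39
  Eve Anderson: 59 MATCH
  Quinn Davis: 32
  Olivia Harris: 65 MATCH
  Judy Taylor: 27
  Alice Harris: 36

Count: 2

2


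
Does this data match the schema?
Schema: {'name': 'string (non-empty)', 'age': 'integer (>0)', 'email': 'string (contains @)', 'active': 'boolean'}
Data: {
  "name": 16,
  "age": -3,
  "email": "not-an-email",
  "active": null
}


Validating each field against schema:
  name: FAIL (16 is not a string)
  age: FAIL (-3 is not > 0)
  email: FAIL ("not-an-email" does not contain @)
  active: FAIL (null is not a boolean)

Result: INVALID (4 errors: name, age, email, active)

INVALID (4 errors: name, age, email, active)


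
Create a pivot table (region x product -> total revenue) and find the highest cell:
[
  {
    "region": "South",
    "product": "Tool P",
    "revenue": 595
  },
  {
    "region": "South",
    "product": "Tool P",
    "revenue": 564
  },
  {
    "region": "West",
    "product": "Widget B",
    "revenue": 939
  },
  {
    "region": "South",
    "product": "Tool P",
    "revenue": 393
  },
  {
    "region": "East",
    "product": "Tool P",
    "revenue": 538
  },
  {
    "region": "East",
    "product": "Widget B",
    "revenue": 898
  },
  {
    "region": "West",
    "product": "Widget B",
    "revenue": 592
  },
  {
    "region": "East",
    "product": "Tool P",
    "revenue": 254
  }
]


Pivot: region (rows) x product (columns) -> total revenue

     Tool P        Widget B    
East           792           898  
South         1552             0  
West             0          1531  

Highest: South / Tool P = $1552

South / Tool P = $1552


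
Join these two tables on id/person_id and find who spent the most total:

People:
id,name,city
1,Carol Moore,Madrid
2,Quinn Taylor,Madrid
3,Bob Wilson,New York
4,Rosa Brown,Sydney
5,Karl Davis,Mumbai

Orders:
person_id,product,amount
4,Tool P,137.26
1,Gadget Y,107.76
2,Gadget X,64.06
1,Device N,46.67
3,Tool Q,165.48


Join on: people.id = orders.person_id

Joined rows:
  Rosa Brown (Sydney) bought Tool P for $137.26
  Carol Moore (Madrid) bought Gadget Y for $107.76
  Quinn Taylor (Madrid) bought Gadget X for $64.06
  Carol Moore (Madrid) bought Device N for $46.67
  Bob Wilson (New York) bought Tool Q for $165.48

Total per person:
  Bob Wilson: $165.48
  Carol Moore: $154.43
  Rosa Brown: $137.26
  Quinn Taylor: $64.06

Top spender: Bob Wilson ($165.48)

Bob Wilson ($165.48)


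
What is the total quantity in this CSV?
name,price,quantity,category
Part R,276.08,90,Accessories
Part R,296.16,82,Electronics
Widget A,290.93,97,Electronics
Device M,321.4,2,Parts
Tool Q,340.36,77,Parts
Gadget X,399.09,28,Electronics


Computing total quantity:
Values: [90, 82, 97, 2, 77, 28]
Sum = 376

376


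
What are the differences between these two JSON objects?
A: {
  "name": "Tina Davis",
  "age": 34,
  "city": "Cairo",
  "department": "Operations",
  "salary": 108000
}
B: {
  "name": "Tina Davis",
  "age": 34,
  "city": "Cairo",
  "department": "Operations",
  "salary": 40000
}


Comparing each field (in key order):
  name: same
  age: same
  city: same
  department: same
  salary: DIFFERENT
Differences:
  salary: 108000 -> 40000

1 field(s) changed

1 change: salary


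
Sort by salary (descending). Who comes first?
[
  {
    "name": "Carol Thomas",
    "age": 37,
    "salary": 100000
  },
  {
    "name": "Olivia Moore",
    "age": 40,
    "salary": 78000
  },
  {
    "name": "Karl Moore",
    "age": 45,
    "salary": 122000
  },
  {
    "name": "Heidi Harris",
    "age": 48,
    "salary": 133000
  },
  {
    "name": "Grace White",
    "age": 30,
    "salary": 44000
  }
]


Sort by: salary (descending)

Sorted order:
  1. Heidi Harris (salary = 133000)
  2. Karl Moore (salary = 122000)
  3. Carol Thomas (salary = 100000)
  4. Olivia Moore (salary = 78000)
  5. Grace White (salary = 44000)

First: Heidi Harris

Heidi Harris
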